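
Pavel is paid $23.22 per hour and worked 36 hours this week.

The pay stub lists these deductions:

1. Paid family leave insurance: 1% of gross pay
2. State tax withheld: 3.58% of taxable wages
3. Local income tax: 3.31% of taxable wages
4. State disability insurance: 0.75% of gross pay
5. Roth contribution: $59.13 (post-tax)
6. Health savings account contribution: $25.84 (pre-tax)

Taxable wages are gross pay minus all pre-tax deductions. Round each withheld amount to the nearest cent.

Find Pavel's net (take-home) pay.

$680.51

Gross pay: 36 × $23.22 = $835.92
Health savings account contribution: $25.84
Taxable wages = $835.92 − $25.84 = $810.08
State tax withheld: $810.08 × 0.0358 = $29.00
Local income tax: $810.08 × 0.0331 = $26.81
State disability insurance: $835.92 × 0.0075 = $6.27
Paid family leave insurance: $835.92 × 0.01 = $8.36
Roth contribution: $59.13
Total deductions = $25.84 + $29.00 + $26.81 + $6.27 + $8.36 + $59.13 = $155.41
Net pay = $835.92 − $155.41 = $680.51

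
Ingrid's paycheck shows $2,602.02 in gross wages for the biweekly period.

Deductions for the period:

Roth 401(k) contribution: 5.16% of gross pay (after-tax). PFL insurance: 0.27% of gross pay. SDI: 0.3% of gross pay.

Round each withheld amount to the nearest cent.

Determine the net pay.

SDI: $2,602.02 × 0.003 = $7.81
PFL insurance: $2,602.02 × 0.0027 = $7.03
Roth 401(k) contribution: $2,602.02 × 0.0516 = $134.26
Total deductions = $7.81 + $7.03 + $134.26 = $149.10
Net pay = $2,602.02 − $149.10 = $2,452.92

$2,452.92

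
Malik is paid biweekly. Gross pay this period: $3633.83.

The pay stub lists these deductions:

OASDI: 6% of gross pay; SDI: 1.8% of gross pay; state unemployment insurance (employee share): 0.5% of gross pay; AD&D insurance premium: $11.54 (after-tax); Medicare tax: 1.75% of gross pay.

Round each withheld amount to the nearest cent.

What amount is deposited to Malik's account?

$3257.09

State unemployment insurance (employee share): $3633.83 × 0.005 = $18.17
Medicare tax: $3633.83 × 0.0175 = $63.59
OASDI: $3633.83 × 0.06 = $218.03
SDI: $3633.83 × 0.018 = $65.41
AD&D insurance premium: $11.54
Total deductions = $18.17 + $63.59 + $218.03 + $65.41 + $11.54 = $376.74
Net pay = $3633.83 − $376.74 = $3257.09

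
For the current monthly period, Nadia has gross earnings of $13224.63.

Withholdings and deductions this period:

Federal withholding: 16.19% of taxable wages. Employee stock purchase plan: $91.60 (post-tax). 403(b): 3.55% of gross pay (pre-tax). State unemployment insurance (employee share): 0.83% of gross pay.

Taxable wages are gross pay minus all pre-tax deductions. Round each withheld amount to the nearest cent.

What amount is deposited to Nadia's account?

403(b): $13224.63 × 0.0355 = $469.47
Taxable wages = $13224.63 − $469.47 = $12755.16
Federal withholding: $12755.16 × 0.1619 = $2065.06
State unemployment insurance (employee share): $13224.63 × 0.0083 = $109.76
Employee stock purchase plan: $91.60
Total deductions = $469.47 + $2065.06 + $109.76 + $91.60 = $2735.89
Net pay = $13224.63 − $2735.89 = $10488.74

$10488.74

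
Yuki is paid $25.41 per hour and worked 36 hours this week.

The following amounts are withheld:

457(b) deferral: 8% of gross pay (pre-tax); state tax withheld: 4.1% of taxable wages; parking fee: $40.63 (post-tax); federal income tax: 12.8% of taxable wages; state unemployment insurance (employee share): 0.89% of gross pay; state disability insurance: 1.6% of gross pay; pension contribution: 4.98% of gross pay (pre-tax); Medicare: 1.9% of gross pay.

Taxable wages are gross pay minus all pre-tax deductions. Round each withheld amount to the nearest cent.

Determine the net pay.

Gross pay: 36 × $25.41 = $914.76
Pension contribution: $914.76 × 0.0498 = $45.56
457(b) deferral: $914.76 × 0.08 = $73.18
Pre-tax total = $45.56 + $73.18 = $118.74
Taxable wages = $914.76 − $118.74 = $796.02
State tax withheld: $796.02 × 0.041 = $32.64
Federal income tax: $796.02 × 0.128 = $101.89
Medicare: $914.76 × 0.019 = $17.38
State disability insurance: $914.76 × 0.016 = $14.64
State unemployment insurance (employee share): $914.76 × 0.0089 = $8.14
Parking fee: $40.63
Total deductions = $45.56 + $73.18 + $32.64 + $101.89 + $17.38 + $14.64 + $8.14 + $40.63 = $334.06
Net pay = $914.76 − $334.06 = $580.70

$580.70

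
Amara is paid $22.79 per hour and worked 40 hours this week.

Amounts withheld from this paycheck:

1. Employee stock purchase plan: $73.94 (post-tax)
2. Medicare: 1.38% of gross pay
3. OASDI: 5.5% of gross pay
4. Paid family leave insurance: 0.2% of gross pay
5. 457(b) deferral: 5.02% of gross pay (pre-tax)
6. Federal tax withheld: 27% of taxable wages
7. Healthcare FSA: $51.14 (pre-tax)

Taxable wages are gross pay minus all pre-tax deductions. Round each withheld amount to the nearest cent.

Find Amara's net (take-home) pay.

Gross pay: 40 × $22.79 = $911.60
Healthcare FSA: $51.14
457(b) deferral: $911.60 × 0.0502 = $45.76
Pre-tax total = $51.14 + $45.76 = $96.90
Taxable wages = $911.60 − $96.90 = $814.70
Federal tax withheld: $814.70 × 0.27 = $219.97
Paid family leave insurance: $911.60 × 0.002 = $1.82
OASDI: $911.60 × 0.055 = $50.14
Medicare: $911.60 × 0.0138 = $12.58
Employee stock purchase plan: $73.94
Total deductions = $51.14 + $45.76 + $219.97 + $1.82 + $50.14 + $12.58 + $73.94 = $455.35
Net pay = $911.60 − $455.35 = $456.25

$456.25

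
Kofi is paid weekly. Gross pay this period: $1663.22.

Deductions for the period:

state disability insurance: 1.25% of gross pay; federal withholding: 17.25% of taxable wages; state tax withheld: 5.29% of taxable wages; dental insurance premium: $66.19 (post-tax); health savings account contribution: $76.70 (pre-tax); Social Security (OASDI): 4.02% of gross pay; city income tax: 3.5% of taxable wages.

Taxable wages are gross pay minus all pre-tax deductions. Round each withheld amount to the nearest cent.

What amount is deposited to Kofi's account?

Health savings account contribution: $76.70
Taxable wages = $1663.22 − $76.70 = $1586.52
Federal withholding: $1586.52 × 0.1725 = $273.67
City income tax: $1586.52 × 0.035 = $55.53
State tax withheld: $1586.52 × 0.0529 = $83.93
Social Security (OASDI): $1663.22 × 0.0402 = $66.86
State disability insurance: $1663.22 × 0.0125 = $20.79
Dental insurance premium: $66.19
Total deductions = $76.70 + $273.67 + $55.53 + $83.93 + $66.86 + $20.79 + $66.19 = $643.67
Net pay = $1663.22 − $643.67 = $1019.55

$1019.55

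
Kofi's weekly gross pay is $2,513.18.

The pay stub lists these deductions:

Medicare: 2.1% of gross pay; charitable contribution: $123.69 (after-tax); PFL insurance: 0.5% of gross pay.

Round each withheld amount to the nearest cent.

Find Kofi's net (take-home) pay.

$2,324.14

PFL insurance: $2,513.18 × 0.005 = $12.57
Medicare: $2,513.18 × 0.021 = $52.78
Charitable contribution: $123.69
Total deductions = $12.57 + $52.78 + $123.69 = $189.04
Net pay = $2,513.18 − $189.04 = $2,324.14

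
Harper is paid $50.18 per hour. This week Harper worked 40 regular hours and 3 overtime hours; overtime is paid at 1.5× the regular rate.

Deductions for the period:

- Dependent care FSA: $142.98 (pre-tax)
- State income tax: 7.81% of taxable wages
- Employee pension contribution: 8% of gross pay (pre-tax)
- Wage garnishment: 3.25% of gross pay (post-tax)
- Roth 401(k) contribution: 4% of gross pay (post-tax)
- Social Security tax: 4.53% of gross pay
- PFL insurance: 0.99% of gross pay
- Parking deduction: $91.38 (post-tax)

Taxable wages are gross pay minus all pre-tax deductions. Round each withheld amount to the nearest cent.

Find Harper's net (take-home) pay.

Regular pay: 40 × $50.18 = $2,007.20
Overtime pay: 3 × $50.18 × 1.5 = $225.81
Gross pay = $2,007.20 + $225.81 = $2,233.01
Employee pension contribution: $2,233.01 × 0.08 = $178.64
Dependent care FSA: $142.98
Pre-tax total = $178.64 + $142.98 = $321.62
Taxable wages = $2,233.01 − $321.62 = $1,911.39
State income tax: $1,911.39 × 0.0781 = $149.28
PFL insurance: $2,233.01 × 0.0099 = $22.11
Social Security tax: $2,233.01 × 0.0453 = $101.16
Parking deduction: $91.38
Roth 401(k) contribution: $2,233.01 × 0.04 = $89.32
Wage garnishment: $2,233.01 × 0.0325 = $72.57
Total deductions = $178.64 + $142.98 + $149.28 + $22.11 + $101.16 + $91.38 + $89.32 + $72.57 = $847.44
Net pay = $2,233.01 − $847.44 = $1,385.57

$1,385.57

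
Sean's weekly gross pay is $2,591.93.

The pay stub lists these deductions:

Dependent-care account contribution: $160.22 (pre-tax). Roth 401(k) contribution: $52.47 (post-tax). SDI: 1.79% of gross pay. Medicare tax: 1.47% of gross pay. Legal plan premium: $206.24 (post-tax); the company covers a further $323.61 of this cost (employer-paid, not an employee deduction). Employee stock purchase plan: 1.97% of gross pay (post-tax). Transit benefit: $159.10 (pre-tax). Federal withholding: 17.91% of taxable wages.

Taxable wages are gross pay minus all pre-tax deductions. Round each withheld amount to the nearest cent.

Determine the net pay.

$1,471.32

Transit benefit: $159.10
Dependent-care account contribution: $160.22
Pre-tax total = $159.10 + $160.22 = $319.32
Taxable wages = $2,591.93 − $319.32 = $2,272.61
Federal withholding: $2,272.61 × 0.1791 = $407.02
SDI: $2,591.93 × 0.0179 = $46.40
Medicare tax: $2,591.93 × 0.0147 = $38.10
Legal plan premium: $206.24
Employee stock purchase plan: $2,591.93 × 0.0197 = $51.06
Roth 401(k) contribution: $52.47
(Employer's $323.61 toward legal plan premium is not withheld from the employee.)
Total deductions = $159.10 + $160.22 + $407.02 + $46.40 + $38.10 + $206.24 + $51.06 + $52.47 = $1,120.61
Net pay = $2,591.93 − $1,120.61 = $1,471.32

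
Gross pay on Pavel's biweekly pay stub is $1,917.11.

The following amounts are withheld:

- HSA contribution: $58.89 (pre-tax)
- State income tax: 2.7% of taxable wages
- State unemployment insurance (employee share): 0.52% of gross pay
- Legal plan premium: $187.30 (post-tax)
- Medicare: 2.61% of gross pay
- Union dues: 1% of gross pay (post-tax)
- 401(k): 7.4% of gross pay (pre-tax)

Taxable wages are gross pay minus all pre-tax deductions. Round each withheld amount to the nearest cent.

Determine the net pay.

$1,403.53

HSA contribution: $58.89
401(k): $1,917.11 × 0.074 = $141.87
Pre-tax total = $58.89 + $141.87 = $200.76
Taxable wages = $1,917.11 − $200.76 = $1,716.35
State income tax: $1,716.35 × 0.027 = $46.34
Medicare: $1,917.11 × 0.0261 = $50.04
State unemployment insurance (employee share): $1,917.11 × 0.0052 = $9.97
Legal plan premium: $187.30
Union dues: $1,917.11 × 0.01 = $19.17
Total deductions = $58.89 + $141.87 + $46.34 + $50.04 + $9.97 + $187.30 + $19.17 = $513.58
Net pay = $1,917.11 − $513.58 = $1,403.53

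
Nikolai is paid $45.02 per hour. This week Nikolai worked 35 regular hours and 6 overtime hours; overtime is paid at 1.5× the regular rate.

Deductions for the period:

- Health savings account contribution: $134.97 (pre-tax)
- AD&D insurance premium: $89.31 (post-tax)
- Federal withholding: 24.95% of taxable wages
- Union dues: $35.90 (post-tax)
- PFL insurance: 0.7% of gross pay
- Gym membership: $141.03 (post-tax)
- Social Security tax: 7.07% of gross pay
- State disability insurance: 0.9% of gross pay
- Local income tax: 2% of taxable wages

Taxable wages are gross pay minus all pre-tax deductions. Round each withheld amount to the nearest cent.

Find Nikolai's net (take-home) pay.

$910.45

Regular pay: 35 × $45.02 = $1,575.70
Overtime pay: 6 × $45.02 × 1.5 = $405.18
Gross pay = $1,575.70 + $405.18 = $1,980.88
Health savings account contribution: $134.97
Taxable wages = $1,980.88 − $134.97 = $1,845.91
Federal withholding: $1,845.91 × 0.2495 = $460.55
Local income tax: $1,845.91 × 0.02 = $36.92
State disability insurance: $1,980.88 × 0.009 = $17.83
Social Security tax: $1,980.88 × 0.0707 = $140.05
PFL insurance: $1,980.88 × 0.007 = $13.87
AD&D insurance premium: $89.31
Gym membership: $141.03
Union dues: $35.90
Total deductions = $134.97 + $460.55 + $36.92 + $17.83 + $140.05 + $13.87 + $89.31 + $141.03 + $35.90 = $1,070.43
Net pay = $1,980.88 − $1,070.43 = $910.45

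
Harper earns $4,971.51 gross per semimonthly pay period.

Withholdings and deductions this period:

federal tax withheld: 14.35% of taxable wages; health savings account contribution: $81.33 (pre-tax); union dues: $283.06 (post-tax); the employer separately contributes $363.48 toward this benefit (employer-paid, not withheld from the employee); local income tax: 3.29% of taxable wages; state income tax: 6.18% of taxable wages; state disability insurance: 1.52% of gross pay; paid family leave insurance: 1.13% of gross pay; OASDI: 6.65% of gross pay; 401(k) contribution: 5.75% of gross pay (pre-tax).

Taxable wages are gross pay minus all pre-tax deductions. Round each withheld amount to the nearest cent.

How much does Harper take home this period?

$2,762.15

401(k) contribution: $4,971.51 × 0.0575 = $285.86
Health savings account contribution: $81.33
Pre-tax total = $285.86 + $81.33 = $367.19
Taxable wages = $4,971.51 − $367.19 = $4,604.32
Local income tax: $4,604.32 × 0.0329 = $151.48
State income tax: $4,604.32 × 0.0618 = $284.55
Federal tax withheld: $4,604.32 × 0.1435 = $660.72
Paid family leave insurance: $4,971.51 × 0.0113 = $56.18
State disability insurance: $4,971.51 × 0.0152 = $75.57
OASDI: $4,971.51 × 0.0665 = $330.61
Union dues: $283.06
(Employer's $363.48 toward union dues is not withheld from the employee.)
Total deductions = $285.86 + $81.33 + $151.48 + $284.55 + $660.72 + $56.18 + $75.57 + $330.61 + $283.06 = $2,209.36
Net pay = $4,971.51 − $2,209.36 = $2,762.15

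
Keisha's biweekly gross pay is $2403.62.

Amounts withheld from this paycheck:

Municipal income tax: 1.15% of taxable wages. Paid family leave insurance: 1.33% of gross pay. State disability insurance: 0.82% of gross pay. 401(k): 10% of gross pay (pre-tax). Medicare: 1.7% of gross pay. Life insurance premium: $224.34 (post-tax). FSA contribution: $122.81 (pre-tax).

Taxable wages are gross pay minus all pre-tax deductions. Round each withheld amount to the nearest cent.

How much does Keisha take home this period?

$1700.10

FSA contribution: $122.81
401(k): $2403.62 × 0.1 = $240.36
Pre-tax total = $122.81 + $240.36 = $363.17
Taxable wages = $2403.62 − $363.17 = $2040.45
Municipal income tax: $2040.45 × 0.0115 = $23.47
State disability insurance: $2403.62 × 0.0082 = $19.71
Paid family leave insurance: $2403.62 × 0.0133 = $31.97
Medicare: $2403.62 × 0.017 = $40.86
Life insurance premium: $224.34
Total deductions = $122.81 + $240.36 + $23.47 + $19.71 + $31.97 + $40.86 + $224.34 = $703.52
Net pay = $2403.62 − $703.52 = $1700.10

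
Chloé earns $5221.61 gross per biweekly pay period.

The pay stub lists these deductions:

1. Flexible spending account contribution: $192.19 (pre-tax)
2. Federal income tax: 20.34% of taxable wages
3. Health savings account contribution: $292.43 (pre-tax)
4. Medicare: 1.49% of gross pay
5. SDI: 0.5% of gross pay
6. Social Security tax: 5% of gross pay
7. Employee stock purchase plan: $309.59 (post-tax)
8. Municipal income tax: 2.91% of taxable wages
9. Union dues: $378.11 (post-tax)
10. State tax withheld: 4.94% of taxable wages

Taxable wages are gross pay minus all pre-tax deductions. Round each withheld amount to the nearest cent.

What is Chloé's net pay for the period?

$2348.94

Flexible spending account contribution: $192.19
Health savings account contribution: $292.43
Pre-tax total = $192.19 + $292.43 = $484.62
Taxable wages = $5221.61 − $484.62 = $4736.99
State tax withheld: $4736.99 × 0.0494 = $234.01
Municipal income tax: $4736.99 × 0.0291 = $137.85
Federal income tax: $4736.99 × 0.2034 = $963.50
Social Security tax: $5221.61 × 0.05 = $261.08
Medicare: $5221.61 × 0.0149 = $77.80
SDI: $5221.61 × 0.005 = $26.11
Employee stock purchase plan: $309.59
Union dues: $378.11
Total deductions = $192.19 + $292.43 + $234.01 + $137.85 + $963.50 + $261.08 + $77.80 + $26.11 + $309.59 + $378.11 = $2872.67
Net pay = $5221.61 − $2872.67 = $2348.94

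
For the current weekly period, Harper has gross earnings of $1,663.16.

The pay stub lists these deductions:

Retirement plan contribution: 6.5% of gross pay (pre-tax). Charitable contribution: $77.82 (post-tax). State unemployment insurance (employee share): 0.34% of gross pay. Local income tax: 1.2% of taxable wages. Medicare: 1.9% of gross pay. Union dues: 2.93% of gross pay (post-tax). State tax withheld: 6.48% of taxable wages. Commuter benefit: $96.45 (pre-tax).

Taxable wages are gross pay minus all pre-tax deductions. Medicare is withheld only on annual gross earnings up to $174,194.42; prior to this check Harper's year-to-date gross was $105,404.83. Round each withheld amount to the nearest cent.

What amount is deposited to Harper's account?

Retirement plan contribution: $1,663.16 × 0.065 = $108.11
Commuter benefit: $96.45
Pre-tax total = $108.11 + $96.45 = $204.56
Taxable wages = $1,663.16 − $204.56 = $1,458.60
State tax withheld: $1,458.60 × 0.0648 = $94.52
Local income tax: $1,458.60 × 0.012 = $17.50
State unemployment insurance (employee share): $1,663.16 × 0.0034 = $5.65
Medicare: cap not yet reached, full $1,663.16 is subject → $1,663.16 × 0.019 = $31.60
Union dues: $1,663.16 × 0.0293 = $48.73
Charitable contribution: $77.82
Total deductions = $108.11 + $96.45 + $94.52 + $17.50 + $5.65 + $31.60 + $48.73 + $77.82 = $480.38
Net pay = $1,663.16 − $480.38 = $1,182.78

$1,182.78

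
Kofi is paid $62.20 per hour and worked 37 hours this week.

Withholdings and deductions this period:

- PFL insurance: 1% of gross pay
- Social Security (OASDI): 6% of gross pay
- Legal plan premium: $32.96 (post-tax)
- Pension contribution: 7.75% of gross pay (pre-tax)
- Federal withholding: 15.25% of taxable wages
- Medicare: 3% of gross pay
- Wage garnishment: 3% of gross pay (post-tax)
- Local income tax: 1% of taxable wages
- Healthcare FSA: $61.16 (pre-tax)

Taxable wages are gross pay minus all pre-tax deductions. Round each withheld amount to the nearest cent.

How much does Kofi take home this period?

Gross pay: 37 × $62.20 = $2,301.40
Healthcare FSA: $61.16
Pension contribution: $2,301.40 × 0.0775 = $178.36
Pre-tax total = $61.16 + $178.36 = $239.52
Taxable wages = $2,301.40 − $239.52 = $2,061.88
Federal withholding: $2,061.88 × 0.1525 = $314.44
Local income tax: $2,061.88 × 0.01 = $20.62
Medicare: $2,301.40 × 0.03 = $69.04
Social Security (OASDI): $2,301.40 × 0.06 = $138.08
PFL insurance: $2,301.40 × 0.01 = $23.01
Wage garnishment: $2,301.40 × 0.03 = $69.04
Legal plan premium: $32.96
Total deductions = $61.16 + $178.36 + $314.44 + $20.62 + $69.04 + $138.08 + $23.01 + $69.04 + $32.96 = $906.71
Net pay = $2,301.40 − $906.71 = $1,394.69

$1,394.69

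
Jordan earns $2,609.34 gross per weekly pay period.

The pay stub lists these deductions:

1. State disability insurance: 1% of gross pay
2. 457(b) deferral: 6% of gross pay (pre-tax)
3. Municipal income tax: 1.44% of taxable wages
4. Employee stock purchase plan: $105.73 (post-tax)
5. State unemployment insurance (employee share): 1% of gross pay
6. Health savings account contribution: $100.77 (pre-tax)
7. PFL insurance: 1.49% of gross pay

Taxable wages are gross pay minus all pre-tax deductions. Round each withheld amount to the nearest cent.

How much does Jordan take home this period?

Health savings account contribution: $100.77
457(b) deferral: $2,609.34 × 0.06 = $156.56
Pre-tax total = $100.77 + $156.56 = $257.33
Taxable wages = $2,609.34 − $257.33 = $2,352.01
Municipal income tax: $2,352.01 × 0.0144 = $33.87
State disability insurance: $2,609.34 × 0.01 = $26.09
PFL insurance: $2,609.34 × 0.0149 = $38.88
State unemployment insurance (employee share): $2,609.34 × 0.01 = $26.09
Employee stock purchase plan: $105.73
Total deductions = $100.77 + $156.56 + $33.87 + $26.09 + $38.88 + $26.09 + $105.73 = $487.99
Net pay = $2,609.34 − $487.99 = $2,121.35

$2,121.35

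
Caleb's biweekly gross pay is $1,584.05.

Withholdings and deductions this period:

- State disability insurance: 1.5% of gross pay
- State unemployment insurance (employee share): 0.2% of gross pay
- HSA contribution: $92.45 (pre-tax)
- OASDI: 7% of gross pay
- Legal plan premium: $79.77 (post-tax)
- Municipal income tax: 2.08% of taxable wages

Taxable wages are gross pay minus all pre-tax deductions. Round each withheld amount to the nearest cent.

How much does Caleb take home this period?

HSA contribution: $92.45
Taxable wages = $1,584.05 − $92.45 = $1,491.60
Municipal income tax: $1,491.60 × 0.0208 = $31.03
State unemployment insurance (employee share): $1,584.05 × 0.002 = $3.17
OASDI: $1,584.05 × 0.07 = $110.88
State disability insurance: $1,584.05 × 0.015 = $23.76
Legal plan premium: $79.77
Total deductions = $92.45 + $31.03 + $3.17 + $110.88 + $23.76 + $79.77 = $341.06
Net pay = $1,584.05 − $341.06 = $1,242.99

$1,242.99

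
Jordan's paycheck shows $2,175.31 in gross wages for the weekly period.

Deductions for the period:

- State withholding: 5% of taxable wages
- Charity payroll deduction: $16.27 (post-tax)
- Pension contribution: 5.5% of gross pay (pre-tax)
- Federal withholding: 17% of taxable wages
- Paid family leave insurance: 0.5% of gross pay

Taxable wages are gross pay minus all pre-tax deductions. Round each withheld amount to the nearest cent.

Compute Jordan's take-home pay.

Pension contribution: $2,175.31 × 0.055 = $119.64
Taxable wages = $2,175.31 − $119.64 = $2,055.67
Federal withholding: $2,055.67 × 0.17 = $349.46
State withholding: $2,055.67 × 0.05 = $102.78
Paid family leave insurance: $2,175.31 × 0.005 = $10.88
Charity payroll deduction: $16.27
Total deductions = $119.64 + $349.46 + $102.78 + $10.88 + $16.27 = $599.03
Net pay = $2,175.31 − $599.03 = $1,576.28

$1,576.28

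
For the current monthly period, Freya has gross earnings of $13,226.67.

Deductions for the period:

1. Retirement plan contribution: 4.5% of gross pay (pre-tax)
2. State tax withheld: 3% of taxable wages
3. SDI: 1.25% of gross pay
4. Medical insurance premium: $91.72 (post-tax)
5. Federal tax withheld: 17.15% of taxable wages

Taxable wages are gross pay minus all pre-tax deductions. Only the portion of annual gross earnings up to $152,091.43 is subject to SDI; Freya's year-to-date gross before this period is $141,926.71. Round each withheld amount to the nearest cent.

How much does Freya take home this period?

$9,867.45

Retirement plan contribution: $13,226.67 × 0.045 = $595.20
Taxable wages = $13,226.67 − $595.20 = $12,631.47
State tax withheld: $12,631.47 × 0.03 = $378.94
Federal tax withheld: $12,631.47 × 0.1715 = $2,166.30
SDI: only $152,091.43 − $141,926.71 = $10,164.72 of this check is subject → $10,164.72 × 0.0125 = $127.06
Medical insurance premium: $91.72
Total deductions = $595.20 + $378.94 + $2,166.30 + $127.06 + $91.72 = $3,359.22
Net pay = $13,226.67 − $3,359.22 = $9,867.45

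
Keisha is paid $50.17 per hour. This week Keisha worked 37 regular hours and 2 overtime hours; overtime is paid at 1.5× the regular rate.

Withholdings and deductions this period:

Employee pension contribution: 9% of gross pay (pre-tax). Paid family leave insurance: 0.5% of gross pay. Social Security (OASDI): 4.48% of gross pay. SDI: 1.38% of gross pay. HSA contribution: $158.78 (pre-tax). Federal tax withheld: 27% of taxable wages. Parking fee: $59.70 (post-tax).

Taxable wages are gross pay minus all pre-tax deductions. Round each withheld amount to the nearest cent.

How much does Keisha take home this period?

$1,029.89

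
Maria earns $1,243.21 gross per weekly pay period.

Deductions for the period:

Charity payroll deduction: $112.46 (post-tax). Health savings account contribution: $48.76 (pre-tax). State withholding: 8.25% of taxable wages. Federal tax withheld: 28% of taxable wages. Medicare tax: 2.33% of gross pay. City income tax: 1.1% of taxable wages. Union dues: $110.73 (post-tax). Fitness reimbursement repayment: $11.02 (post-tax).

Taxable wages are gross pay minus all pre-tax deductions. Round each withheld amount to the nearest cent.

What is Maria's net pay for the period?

$485.14

Health savings account contribution: $48.76
Taxable wages = $1,243.21 − $48.76 = $1,194.45
Federal tax withheld: $1,194.45 × 0.28 = $334.45
City income tax: $1,194.45 × 0.011 = $13.14
State withholding: $1,194.45 × 0.0825 = $98.54
Medicare tax: $1,243.21 × 0.0233 = $28.97
Union dues: $110.73
Fitness reimbursement repayment: $11.02
Charity payroll deduction: $112.46
Total deductions = $48.76 + $334.45 + $13.14 + $98.54 + $28.97 + $110.73 + $11.02 + $112.46 = $758.07
Net pay = $1,243.21 − $758.07 = $485.14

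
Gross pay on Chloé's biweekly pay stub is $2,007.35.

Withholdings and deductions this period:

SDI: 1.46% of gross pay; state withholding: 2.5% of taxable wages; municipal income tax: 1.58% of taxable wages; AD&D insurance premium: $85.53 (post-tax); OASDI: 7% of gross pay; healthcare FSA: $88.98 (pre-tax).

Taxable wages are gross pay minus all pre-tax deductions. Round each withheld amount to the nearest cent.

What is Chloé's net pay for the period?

Healthcare FSA: $88.98
Taxable wages = $2,007.35 − $88.98 = $1,918.37
Municipal income tax: $1,918.37 × 0.0158 = $30.31
State withholding: $1,918.37 × 0.025 = $47.96
SDI: $2,007.35 × 0.0146 = $29.31
OASDI: $2,007.35 × 0.07 = $140.51
AD&D insurance premium: $85.53
Total deductions = $88.98 + $30.31 + $47.96 + $29.31 + $140.51 + $85.53 = $422.60
Net pay = $2,007.35 − $422.60 = $1,584.75

$1,584.75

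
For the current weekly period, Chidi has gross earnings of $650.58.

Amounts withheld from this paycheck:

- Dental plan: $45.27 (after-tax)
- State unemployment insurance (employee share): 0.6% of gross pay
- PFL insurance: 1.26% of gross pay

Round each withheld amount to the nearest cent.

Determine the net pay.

State unemployment insurance (employee share): $650.58 × 0.006 = $3.90
PFL insurance: $650.58 × 0.0126 = $8.20
Dental plan: $45.27
Total deductions = $3.90 + $8.20 + $45.27 = $57.37
Net pay = $650.58 − $57.37 = $593.21

$593.21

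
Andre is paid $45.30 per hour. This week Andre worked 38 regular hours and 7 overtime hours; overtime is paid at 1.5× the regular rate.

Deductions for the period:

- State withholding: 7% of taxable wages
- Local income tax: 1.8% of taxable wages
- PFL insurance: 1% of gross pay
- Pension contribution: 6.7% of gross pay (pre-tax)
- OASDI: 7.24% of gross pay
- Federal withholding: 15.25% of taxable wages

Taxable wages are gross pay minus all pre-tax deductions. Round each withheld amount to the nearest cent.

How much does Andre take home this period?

Regular pay: 38 × $45.30 = $1,721.40
Overtime pay: 7 × $45.30 × 1.5 = $475.65
Gross pay = $1,721.40 + $475.65 = $2,197.05
Pension contribution: $2,197.05 × 0.067 = $147.20
Taxable wages = $2,197.05 − $147.20 = $2,049.85
Local income tax: $2,049.85 × 0.018 = $36.90
Federal withholding: $2,049.85 × 0.1525 = $312.60
State withholding: $2,049.85 × 0.07 = $143.49
PFL insurance: $2,197.05 × 0.01 = $21.97
OASDI: $2,197.05 × 0.0724 = $159.07
Total deductions = $147.20 + $36.90 + $312.60 + $143.49 + $21.97 + $159.07 = $821.23
Net pay = $2,197.05 − $821.23 = $1,375.82

$1,375.82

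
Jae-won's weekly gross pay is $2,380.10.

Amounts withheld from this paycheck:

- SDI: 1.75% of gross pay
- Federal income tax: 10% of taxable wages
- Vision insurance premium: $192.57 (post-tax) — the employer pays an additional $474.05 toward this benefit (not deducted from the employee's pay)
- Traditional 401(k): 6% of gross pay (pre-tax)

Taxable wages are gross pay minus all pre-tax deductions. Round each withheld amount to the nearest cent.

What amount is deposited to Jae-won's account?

$1,779.34

Traditional 401(k): $2,380.10 × 0.06 = $142.81
Taxable wages = $2,380.10 − $142.81 = $2,237.29
Federal income tax: $2,237.29 × 0.1 = $223.73
SDI: $2,380.10 × 0.0175 = $41.65
Vision insurance premium: $192.57
(Employer's $474.05 toward vision insurance premium is not withheld from the employee.)
Total deductions = $142.81 + $223.73 + $41.65 + $192.57 = $600.76
Net pay = $2,380.10 − $600.76 = $1,779.34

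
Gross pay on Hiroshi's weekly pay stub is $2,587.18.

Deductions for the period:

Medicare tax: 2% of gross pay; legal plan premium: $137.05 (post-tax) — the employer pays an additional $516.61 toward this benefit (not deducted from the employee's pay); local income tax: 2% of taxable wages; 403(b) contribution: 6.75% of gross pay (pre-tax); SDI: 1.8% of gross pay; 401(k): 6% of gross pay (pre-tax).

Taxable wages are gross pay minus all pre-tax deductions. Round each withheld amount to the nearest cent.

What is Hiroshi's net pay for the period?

$1,976.81

403(b) contribution: $2,587.18 × 0.0675 = $174.63
401(k): $2,587.18 × 0.06 = $155.23
Pre-tax total = $174.63 + $155.23 = $329.86
Taxable wages = $2,587.18 − $329.86 = $2,257.32
Local income tax: $2,257.32 × 0.02 = $45.15
SDI: $2,587.18 × 0.018 = $46.57
Medicare tax: $2,587.18 × 0.02 = $51.74
Legal plan premium: $137.05
(Employer's $516.61 toward legal plan premium is not withheld from the employee.)
Total deductions = $174.63 + $155.23 + $45.15 + $46.57 + $51.74 + $137.05 = $610.37
Net pay = $2,587.18 − $610.37 = $1,976.81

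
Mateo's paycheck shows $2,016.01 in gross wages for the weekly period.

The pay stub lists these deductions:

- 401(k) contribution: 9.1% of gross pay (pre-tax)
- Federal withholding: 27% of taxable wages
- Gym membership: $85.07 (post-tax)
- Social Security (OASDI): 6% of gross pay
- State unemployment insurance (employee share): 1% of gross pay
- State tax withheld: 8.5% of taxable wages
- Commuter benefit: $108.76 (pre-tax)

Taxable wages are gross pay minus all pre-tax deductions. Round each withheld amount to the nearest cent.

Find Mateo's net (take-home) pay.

401(k) contribution: $2,016.01 × 0.091 = $183.46
Commuter benefit: $108.76
Pre-tax total = $183.46 + $108.76 = $292.22
Taxable wages = $2,016.01 − $292.22 = $1,723.79
Federal withholding: $1,723.79 × 0.27 = $465.42
State tax withheld: $1,723.79 × 0.085 = $146.52
State unemployment insurance (employee share): $2,016.01 × 0.01 = $20.16
Social Security (OASDI): $2,016.01 × 0.06 = $120.96
Gym membership: $85.07
Total deductions = $183.46 + $108.76 + $465.42 + $146.52 + $20.16 + $120.96 + $85.07 = $1,130.35
Net pay = $2,016.01 − $1,130.35 = $885.66

$885.66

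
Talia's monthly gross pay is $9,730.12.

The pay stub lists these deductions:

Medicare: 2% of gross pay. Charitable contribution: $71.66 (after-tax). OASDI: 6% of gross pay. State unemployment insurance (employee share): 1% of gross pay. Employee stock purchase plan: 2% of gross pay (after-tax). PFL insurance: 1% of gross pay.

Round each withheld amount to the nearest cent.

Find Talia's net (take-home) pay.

PFL insurance: $9,730.12 × 0.01 = $97.30
Medicare: $9,730.12 × 0.02 = $194.60
OASDI: $9,730.12 × 0.06 = $583.81
State unemployment insurance (employee share): $9,730.12 × 0.01 = $97.30
Charitable contribution: $71.66
Employee stock purchase plan: $9,730.12 × 0.02 = $194.60
Total deductions = $97.30 + $194.60 + $583.81 + $97.30 + $71.66 + $194.60 = $1,239.27
Net pay = $9,730.12 − $1,239.27 = $8,490.85

$8,490.85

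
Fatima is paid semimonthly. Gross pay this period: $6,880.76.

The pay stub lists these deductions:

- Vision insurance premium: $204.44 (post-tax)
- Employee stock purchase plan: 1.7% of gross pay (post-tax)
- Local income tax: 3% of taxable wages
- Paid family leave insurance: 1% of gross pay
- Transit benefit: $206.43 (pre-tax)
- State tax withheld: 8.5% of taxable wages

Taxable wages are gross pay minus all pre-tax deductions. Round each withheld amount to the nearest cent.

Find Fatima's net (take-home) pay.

Transit benefit: $206.43
Taxable wages = $6,880.76 − $206.43 = $6,674.33
State tax withheld: $6,674.33 × 0.085 = $567.32
Local income tax: $6,674.33 × 0.03 = $200.23
Paid family leave insurance: $6,880.76 × 0.01 = $68.81
Employee stock purchase plan: $6,880.76 × 0.017 = $116.97
Vision insurance premium: $204.44
Total deductions = $206.43 + $567.32 + $200.23 + $68.81 + $116.97 + $204.44 = $1,364.20
Net pay = $6,880.76 − $1,364.20 = $5,516.56

$5,516.56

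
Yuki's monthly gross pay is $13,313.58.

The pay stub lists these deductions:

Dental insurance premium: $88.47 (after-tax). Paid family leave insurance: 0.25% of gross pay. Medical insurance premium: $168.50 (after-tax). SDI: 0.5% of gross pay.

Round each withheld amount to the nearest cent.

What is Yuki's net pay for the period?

$12,956.76

SDI: $13,313.58 × 0.005 = $66.57
Paid family leave insurance: $13,313.58 × 0.0025 = $33.28
Dental insurance premium: $88.47
Medical insurance premium: $168.50
Total deductions = $66.57 + $33.28 + $88.47 + $168.50 = $356.82
Net pay = $13,313.58 − $356.82 = $12,956.76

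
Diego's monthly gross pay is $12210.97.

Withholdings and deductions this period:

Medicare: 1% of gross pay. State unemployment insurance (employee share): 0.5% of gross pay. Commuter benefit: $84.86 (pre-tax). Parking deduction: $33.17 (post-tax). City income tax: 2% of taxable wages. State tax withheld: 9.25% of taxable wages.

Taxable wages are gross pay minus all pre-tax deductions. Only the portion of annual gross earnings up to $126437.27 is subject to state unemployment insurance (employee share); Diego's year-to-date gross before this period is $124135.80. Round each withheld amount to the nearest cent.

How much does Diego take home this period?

Commuter benefit: $84.86
Taxable wages = $12210.97 − $84.86 = $12126.11
City income tax: $12126.11 × 0.02 = $242.52
State tax withheld: $12126.11 × 0.0925 = $1121.67
State unemployment insurance (employee share): only $126437.27 − $124135.80 = $2301.47 of this check is subject → $2301.47 × 0.005 = $11.51
Medicare: $12210.97 × 0.01 = $122.11
Parking deduction: $33.17
Total deductions = $84.86 + $242.52 + $1121.67 + $11.51 + $122.11 + $33.17 = $1615.84
Net pay = $12210.97 − $1615.84 = $10595.13

$10595.13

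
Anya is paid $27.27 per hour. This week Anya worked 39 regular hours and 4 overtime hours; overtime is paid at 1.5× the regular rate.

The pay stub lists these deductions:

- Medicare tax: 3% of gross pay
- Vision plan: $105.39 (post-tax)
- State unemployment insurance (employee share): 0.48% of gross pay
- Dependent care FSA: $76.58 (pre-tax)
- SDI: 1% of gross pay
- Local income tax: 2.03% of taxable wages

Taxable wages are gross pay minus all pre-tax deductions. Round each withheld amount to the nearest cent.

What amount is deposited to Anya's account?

$966.85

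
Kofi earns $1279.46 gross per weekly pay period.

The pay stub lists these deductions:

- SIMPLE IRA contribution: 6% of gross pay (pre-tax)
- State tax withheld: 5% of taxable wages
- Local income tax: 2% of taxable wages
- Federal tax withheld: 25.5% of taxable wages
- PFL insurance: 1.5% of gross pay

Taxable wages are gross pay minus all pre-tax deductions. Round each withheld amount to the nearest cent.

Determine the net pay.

$792.63

SIMPLE IRA contribution: $1279.46 × 0.06 = $76.77
Taxable wages = $1279.46 − $76.77 = $1202.69
Local income tax: $1202.69 × 0.02 = $24.05
Federal tax withheld: $1202.69 × 0.255 = $306.69
State tax withheld: $1202.69 × 0.05 = $60.13
PFL insurance: $1279.46 × 0.015 = $19.19
Total deductions = $76.77 + $24.05 + $306.69 + $60.13 + $19.19 = $486.83
Net pay = $1279.46 − $486.83 = $792.63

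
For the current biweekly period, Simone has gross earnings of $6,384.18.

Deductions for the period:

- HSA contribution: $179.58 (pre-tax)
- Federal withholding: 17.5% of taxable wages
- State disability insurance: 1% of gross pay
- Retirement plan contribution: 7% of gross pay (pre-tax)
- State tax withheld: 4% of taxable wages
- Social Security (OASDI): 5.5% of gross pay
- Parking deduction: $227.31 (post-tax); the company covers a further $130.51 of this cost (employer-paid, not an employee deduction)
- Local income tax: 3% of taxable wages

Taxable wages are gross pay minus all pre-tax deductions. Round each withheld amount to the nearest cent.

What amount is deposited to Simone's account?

Retirement plan contribution: $6,384.18 × 0.07 = $446.89
HSA contribution: $179.58
Pre-tax total = $446.89 + $179.58 = $626.47
Taxable wages = $6,384.18 − $626.47 = $5,757.71
State tax withheld: $5,757.71 × 0.04 = $230.31
Local income tax: $5,757.71 × 0.03 = $172.73
Federal withholding: $5,757.71 × 0.175 = $1,007.60
State disability insurance: $6,384.18 × 0.01 = $63.84
Social Security (OASDI): $6,384.18 × 0.055 = $351.13
Parking deduction: $227.31
(Employer's $130.51 toward parking deduction is not withheld from the employee.)
Total deductions = $446.89 + $179.58 + $230.31 + $172.73 + $1,007.60 + $63.84 + $351.13 + $227.31 = $2,679.39
Net pay = $6,384.18 − $2,679.39 = $3,704.79

$3,704.79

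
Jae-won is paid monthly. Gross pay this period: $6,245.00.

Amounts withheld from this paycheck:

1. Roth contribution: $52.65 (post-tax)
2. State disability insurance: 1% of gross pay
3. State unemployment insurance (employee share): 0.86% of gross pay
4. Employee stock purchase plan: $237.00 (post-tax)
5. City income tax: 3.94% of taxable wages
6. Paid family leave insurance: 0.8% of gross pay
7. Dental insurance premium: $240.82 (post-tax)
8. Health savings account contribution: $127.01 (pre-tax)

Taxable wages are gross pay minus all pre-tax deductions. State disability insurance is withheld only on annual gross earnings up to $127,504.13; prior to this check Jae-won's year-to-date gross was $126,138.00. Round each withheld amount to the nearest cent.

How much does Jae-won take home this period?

Health savings account contribution: $127.01
Taxable wages = $6,245.00 − $127.01 = $6,117.99
City income tax: $6,117.99 × 0.0394 = $241.05
State unemployment insurance (employee share): $6,245.00 × 0.0086 = $53.71
Paid family leave insurance: $6,245.00 × 0.008 = $49.96
State disability insurance: only $127,504.13 − $126,138.00 = $1,366.13 of this check is subject → $1,366.13 × 0.01 = $13.66
Employee stock purchase plan: $237.00
Dental insurance premium: $240.82
Roth contribution: $52.65
Total deductions = $127.01 + $241.05 + $53.71 + $49.96 + $13.66 + $237.00 + $240.82 + $52.65 = $1,015.86
Net pay = $6,245.00 − $1,015.86 = $5,229.14

$5,229.14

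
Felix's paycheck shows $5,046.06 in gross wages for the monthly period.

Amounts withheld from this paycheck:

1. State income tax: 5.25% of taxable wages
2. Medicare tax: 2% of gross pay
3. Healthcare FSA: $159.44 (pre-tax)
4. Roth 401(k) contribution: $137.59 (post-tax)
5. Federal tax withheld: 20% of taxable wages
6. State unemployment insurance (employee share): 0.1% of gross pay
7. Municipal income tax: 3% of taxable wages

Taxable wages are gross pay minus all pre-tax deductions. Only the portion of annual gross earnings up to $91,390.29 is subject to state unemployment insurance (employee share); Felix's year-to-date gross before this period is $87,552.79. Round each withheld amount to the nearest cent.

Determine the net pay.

Healthcare FSA: $159.44
Taxable wages = $5,046.06 − $159.44 = $4,886.62
Federal tax withheld: $4,886.62 × 0.2 = $977.32
State income tax: $4,886.62 × 0.0525 = $256.55
Municipal income tax: $4,886.62 × 0.03 = $146.60
Medicare tax: $5,046.06 × 0.02 = $100.92
State unemployment insurance (employee share): only $91,390.29 − $87,552.79 = $3,837.50 of this check is subject → $3,837.50 × 0.001 = $3.84
Roth 401(k) contribution: $137.59
Total deductions = $159.44 + $977.32 + $256.55 + $146.60 + $100.92 + $3.84 + $137.59 = $1,782.26
Net pay = $5,046.06 − $1,782.26 = $3,263.80

$3,263.80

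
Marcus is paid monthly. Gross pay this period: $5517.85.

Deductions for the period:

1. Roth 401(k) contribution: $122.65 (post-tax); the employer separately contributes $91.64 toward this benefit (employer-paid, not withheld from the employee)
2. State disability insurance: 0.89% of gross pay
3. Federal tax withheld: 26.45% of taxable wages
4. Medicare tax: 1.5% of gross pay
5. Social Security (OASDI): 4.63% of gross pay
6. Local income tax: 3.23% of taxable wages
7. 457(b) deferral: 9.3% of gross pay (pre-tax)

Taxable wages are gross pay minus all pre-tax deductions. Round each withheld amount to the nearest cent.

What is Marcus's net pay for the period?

457(b) deferral: $5517.85 × 0.093 = $513.16
Taxable wages = $5517.85 − $513.16 = $5004.69
Local income tax: $5004.69 × 0.0323 = $161.65
Federal tax withheld: $5004.69 × 0.2645 = $1323.74
Social Security (OASDI): $5517.85 × 0.0463 = $255.48
Medicare tax: $5517.85 × 0.015 = $82.77
State disability insurance: $5517.85 × 0.0089 = $49.11
Roth 401(k) contribution: $122.65
(Employer's $91.64 toward Roth 401(k) contribution is not withheld from the employee.)
Total deductions = $513.16 + $161.65 + $1323.74 + $255.48 + $82.77 + $49.11 + $122.65 = $2508.56
Net pay = $5517.85 − $2508.56 = $3009.29

$3009.29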